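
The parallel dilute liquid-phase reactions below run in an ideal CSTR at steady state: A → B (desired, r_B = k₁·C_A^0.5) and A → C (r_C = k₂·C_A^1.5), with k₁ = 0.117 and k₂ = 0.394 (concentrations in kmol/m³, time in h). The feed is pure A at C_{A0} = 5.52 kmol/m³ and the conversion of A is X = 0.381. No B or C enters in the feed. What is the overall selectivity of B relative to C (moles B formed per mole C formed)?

Exit C_A = C_{A0}(1−X) = 5.52×0.619 = 3.417 kmol/m³.
Rates in a CSTR are evaluated at the outlet concentration: r_B = 0.117×3.417^0.5 = 0.2163, r_C = 0.394×3.417^1.5 = 2.489.
Overall selectivity = C_B/C_C = r_Bτ/(r_Cτ) = r_B/r_C = 0.0869.

0.0869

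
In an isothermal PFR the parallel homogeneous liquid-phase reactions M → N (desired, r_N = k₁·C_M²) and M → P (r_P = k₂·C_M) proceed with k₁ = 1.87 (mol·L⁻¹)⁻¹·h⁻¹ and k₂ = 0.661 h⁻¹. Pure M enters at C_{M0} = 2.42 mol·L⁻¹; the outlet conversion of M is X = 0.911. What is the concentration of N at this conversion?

1.64 mol·L⁻¹

C_M = C_{M0}(1−X) = 0.2154 mol·L⁻¹.
Along a PFR/batch, dC_P/dC_M = −r_P/(r_N+r_P) = −k₂/(k₂+k₁·C_M).
Integrating from C_{M0} to C_M: C_P = (0.661/1.87)·ln[(0.661+1.87·2.42)/(0.661+1.87·0.215)] = 0.3535·ln(5.186/1.064) = 0.5600 mol·L⁻¹.
Then C_N = (C_{M0}−C_M) − C_P = 2.205 − 0.5600 = 1.645 mol·L⁻¹.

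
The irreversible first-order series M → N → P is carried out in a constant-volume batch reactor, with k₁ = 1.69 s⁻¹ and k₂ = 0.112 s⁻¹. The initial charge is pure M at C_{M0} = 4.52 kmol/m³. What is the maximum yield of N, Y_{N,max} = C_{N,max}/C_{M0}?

0.825

At the optimum, C_{N,max}/C_{M0} = (k₁/k₂)^[k₂/(k₂−k₁)].
= (1.69/0.112)^(0.112/(0.112−1.69)) = (15.09)^(-0.07098) = 0.8248.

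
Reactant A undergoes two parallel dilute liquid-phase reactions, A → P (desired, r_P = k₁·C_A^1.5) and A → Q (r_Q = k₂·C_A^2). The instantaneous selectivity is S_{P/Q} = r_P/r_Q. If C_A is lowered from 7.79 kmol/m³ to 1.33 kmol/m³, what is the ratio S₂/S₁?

S_{P/Q} = (k₁/k₂)·C_A^-0.5, so S₂/S₁ = (C_{A,2}/C_{A,1})^-0.5.
= (1.33/7.79)^(-0.5) = (0.1707)^(-0.5) = 2.42.

2.42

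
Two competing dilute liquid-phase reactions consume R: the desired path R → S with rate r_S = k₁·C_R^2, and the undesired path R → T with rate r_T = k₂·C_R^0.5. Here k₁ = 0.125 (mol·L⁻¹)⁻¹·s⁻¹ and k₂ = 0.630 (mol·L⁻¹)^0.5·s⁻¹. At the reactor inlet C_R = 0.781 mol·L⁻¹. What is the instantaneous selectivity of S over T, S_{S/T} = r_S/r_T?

0.137

S_{S/T} = r_S/r_T = (k₁·C_R^2)/(k₂·C_R^0.5) = (k₁/k₂)·C_R^1.5.
= (0.125×0.7810^2) / (0.630×0.7810^0.5) = 0.07625/0.5568 = 0.137.
Since the desired path is higher order in R, keeping C_R high (PFR or concentrated feed) favours S.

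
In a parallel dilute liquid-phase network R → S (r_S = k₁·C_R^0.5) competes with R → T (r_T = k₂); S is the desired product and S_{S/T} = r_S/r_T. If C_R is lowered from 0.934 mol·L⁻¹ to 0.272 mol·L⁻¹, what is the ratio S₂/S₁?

0.540

S_{S/T} = (k₁/k₂)·C_R^0.5, so S₂/S₁ = (C_{R,2}/C_{R,1})^0.5.
= (0.272/0.934)^0.5 = (0.2912)^0.5 = 0.540.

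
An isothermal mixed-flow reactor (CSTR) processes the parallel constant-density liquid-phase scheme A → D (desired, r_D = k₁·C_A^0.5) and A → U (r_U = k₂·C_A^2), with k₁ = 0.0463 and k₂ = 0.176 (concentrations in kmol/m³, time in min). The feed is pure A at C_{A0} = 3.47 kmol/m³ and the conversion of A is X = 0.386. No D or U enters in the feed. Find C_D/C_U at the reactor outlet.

0.0846

Exit C_A = C_{A0}(1−X) = 3.47×0.614 = 2.131 kmol/m³.
In a CSTR the entire volume is at exit conditions, so r_D = 0.0463×2.131^0.5 = 0.06758 and r_U = 0.176×2.131^2 = 0.7989.
Overall selectivity = C_D/C_U = r_Dτ/(r_Uτ) = r_D/r_U = 0.0846.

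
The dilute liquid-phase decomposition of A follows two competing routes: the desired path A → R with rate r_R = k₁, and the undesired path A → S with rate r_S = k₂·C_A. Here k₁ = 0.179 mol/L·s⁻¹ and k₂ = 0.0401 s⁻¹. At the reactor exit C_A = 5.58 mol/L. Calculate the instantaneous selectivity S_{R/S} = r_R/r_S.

S_{R/S} = r_R/r_S = (k₁)/(k₂·C_A) = (k₁/k₂)·C_A⁻¹.
= (0.179) / (0.0401×5.580) = 0.1790/0.2238 = 0.800.

0.800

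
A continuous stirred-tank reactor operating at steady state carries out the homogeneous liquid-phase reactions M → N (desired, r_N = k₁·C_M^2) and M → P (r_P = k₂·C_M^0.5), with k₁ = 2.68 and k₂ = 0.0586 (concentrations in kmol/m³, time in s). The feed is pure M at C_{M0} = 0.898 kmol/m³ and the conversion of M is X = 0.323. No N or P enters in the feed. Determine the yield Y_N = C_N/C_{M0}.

0.309

Exit C_M = C_{M0}(1−X) = 0.898×0.677 = 0.6079 kmol/m³.
In a CSTR the entire volume is at exit conditions, so r_N = 2.68×0.6079^2 = 0.9905 and r_P = 0.0586×0.6079^0.5 = 0.04569.
Fraction of consumed M going to N: r_N/(r_N+r_P) = 0.9559.
C_N = 0.9559·C_{M0}·X = 0.9559×0.898×0.323 = 0.277 kmol/m³; Y_N = C_N/C_{M0} = 0.309.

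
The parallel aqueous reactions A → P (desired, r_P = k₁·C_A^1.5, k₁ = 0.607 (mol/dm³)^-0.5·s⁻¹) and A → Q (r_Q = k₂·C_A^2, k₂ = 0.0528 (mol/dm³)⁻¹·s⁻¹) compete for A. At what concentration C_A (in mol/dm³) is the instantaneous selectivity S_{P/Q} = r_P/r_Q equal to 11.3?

S_{P/Q} = (k₁/k₂)·C_A^-0.5 ⇒ C_A = (S·k₂/k₁)^(-2).
= (11.3×0.0528/0.607)^(-2) = (0.9829)^(-2) = 1.04 mol/dm³.

1.04 mol/dm³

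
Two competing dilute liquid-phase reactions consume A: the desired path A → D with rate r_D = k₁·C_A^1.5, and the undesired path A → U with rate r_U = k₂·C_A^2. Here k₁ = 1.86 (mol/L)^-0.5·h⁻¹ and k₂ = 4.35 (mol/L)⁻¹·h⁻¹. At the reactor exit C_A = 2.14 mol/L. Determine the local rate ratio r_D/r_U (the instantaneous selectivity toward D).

0.292

S_{D/U} = r_D/r_U = (k₁·C_A^1.5)/(k₂·C_A^2) = (k₁/k₂)·C_A^-0.5.
= (1.86×2.140^1.5) / (4.35×2.140^2) = 5.823/19.92 = 0.292.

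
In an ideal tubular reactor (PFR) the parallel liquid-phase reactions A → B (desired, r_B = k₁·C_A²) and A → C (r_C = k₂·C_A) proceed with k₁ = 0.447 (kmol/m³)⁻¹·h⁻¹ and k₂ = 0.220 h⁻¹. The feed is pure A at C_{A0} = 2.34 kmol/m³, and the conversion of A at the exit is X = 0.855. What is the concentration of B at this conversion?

1.40 kmol/m³

C_A = C_{A0}(1−X) = 0.3393 kmol/m³.
Along a PFR/batch, dC_C/dC_A = −r_C/(r_B+r_C) = −k₂/(k₂+k₁·C_A).
Integrating from C_{A0} to C_A: C_C = (0.220/0.447)·ln[(0.220+0.447·2.34)/(0.220+0.447·0.339)] = 0.4922·ln(1.266/0.3717) = 0.6032 kmol/m³.
Then C_B = (C_{A0}−C_A) − C_C = 2.001 − 0.6032 = 1.397 kmol/m³.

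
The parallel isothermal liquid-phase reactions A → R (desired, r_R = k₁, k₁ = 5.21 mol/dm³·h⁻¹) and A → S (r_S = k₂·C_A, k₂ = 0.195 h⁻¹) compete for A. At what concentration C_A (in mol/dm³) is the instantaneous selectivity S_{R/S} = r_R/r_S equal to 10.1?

2.65 mol/dm³

S_{R/S} = (k₁/k₂)·C_A⁻¹ ⇒ C_A = (S·k₂/k₁)^(-1).
= (10.1×0.195/5.21)^(-1) = (0.3780)^(-1) = 2.65 mol/dm³.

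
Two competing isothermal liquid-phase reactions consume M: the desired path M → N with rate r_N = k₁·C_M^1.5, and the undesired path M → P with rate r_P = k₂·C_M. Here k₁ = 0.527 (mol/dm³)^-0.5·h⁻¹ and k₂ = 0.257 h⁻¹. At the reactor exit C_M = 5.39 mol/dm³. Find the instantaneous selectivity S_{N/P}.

S_{N/P} = r_N/r_P = (k₁·C_M^1.5)/(k₂·C_M) = (k₁/k₂)·C_M^0.5.
= (0.527×5.390^1.5) / (0.257×5.390) = 6.595/1.385 = 4.76.

4.76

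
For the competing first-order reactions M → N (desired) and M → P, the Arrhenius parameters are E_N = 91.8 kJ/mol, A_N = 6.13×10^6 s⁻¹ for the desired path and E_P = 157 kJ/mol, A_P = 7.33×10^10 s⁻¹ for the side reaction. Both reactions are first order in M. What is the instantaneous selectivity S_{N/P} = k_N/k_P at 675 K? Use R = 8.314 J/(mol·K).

9.29

Since both paths have the same order in M, the concentration cancels and S_{N/P} = k_N/k_P = (A_N/A_P)·exp[(E_P−E_N)/(RT)].
(E_P−E_N)/(RT) = (157−91.8)×10³/(8.314×675) = 65200/5612 = 11.62.
k_N/k_P = (6.13×10^6/7.33×10^10)·exp(11.62) = 8.363×10^-5 × 1.111×10^5 = 9.29.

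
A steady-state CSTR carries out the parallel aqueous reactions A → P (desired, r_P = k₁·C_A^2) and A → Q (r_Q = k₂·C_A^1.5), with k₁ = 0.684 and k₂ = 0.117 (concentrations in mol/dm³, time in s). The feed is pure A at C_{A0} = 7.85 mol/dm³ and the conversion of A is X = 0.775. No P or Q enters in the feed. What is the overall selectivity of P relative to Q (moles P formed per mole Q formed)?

7.77

Exit C_A = C_{A0}(1−X) = 7.85×0.225 = 1.766 mol/dm³.
Rates in a CSTR are evaluated at the outlet concentration: r_P = 0.684×1.766^2 = 2.134, r_Q = 0.117×1.766^1.5 = 0.2746.
Overall selectivity = C_P/C_Q = r_Pτ/(r_Qτ) = r_P/r_Q = 7.77.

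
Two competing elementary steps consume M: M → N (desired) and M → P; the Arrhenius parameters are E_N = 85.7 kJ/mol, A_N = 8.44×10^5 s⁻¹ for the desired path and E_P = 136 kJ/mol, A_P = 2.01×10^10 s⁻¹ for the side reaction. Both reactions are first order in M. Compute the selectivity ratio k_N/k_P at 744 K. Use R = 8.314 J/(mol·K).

With equal orders, S_{N/P} = k_N/k_P = (A_N/A_P)·exp[(E_P−E_N)/(RT)].
(E_P−E_N)/(RT) = (136−85.7)×10³/(8.314×744) = 50300/6186 = 8.132.
k_N/k_P = (8.44×10^5/2.01×10^10)·exp(8.132) = 4.199×10^-5 × 3401 = 0.143.

0.143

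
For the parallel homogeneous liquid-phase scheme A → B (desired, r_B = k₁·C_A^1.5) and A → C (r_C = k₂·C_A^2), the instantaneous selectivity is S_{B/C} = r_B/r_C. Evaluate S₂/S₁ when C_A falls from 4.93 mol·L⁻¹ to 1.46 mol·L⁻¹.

1.84

S_{B/C} = (k₁/k₂)·C_A^-0.5, so S₂/S₁ = (C_{A,2}/C_{A,1})^-0.5.
= (1.46/4.93)^(-0.5) = (0.2961)^(-0.5) = 1.84.
Selectivity toward B rises as C_A falls — low-concentration operation is favoured.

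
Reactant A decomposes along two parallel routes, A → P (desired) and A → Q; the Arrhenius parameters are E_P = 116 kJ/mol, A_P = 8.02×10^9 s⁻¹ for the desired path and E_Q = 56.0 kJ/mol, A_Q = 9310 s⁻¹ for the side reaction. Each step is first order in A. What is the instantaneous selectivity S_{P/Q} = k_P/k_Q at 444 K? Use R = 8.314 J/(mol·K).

0.0752

With equal orders, S_{P/Q} = k_P/k_Q = (A_P/A_Q)·exp[(E_Q−E_P)/(RT)].
(E_Q−E_P)/(RT) = (56.0−116)×10³/(8.314×444) = -60000/3691 = -16.25.
k_P/k_Q = (8.02×10^9/9310)·exp(-16.25) = 8.614×10^5 × 8.730×10^-8 = 0.0752.
Since E_P > E_Q, raising the temperature improves selectivity toward P.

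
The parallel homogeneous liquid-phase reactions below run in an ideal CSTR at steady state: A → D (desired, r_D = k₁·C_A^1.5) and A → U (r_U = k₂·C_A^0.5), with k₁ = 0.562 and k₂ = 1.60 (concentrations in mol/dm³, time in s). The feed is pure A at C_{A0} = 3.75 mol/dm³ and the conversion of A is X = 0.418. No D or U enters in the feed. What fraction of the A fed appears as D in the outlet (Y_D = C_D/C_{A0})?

0.181

Exit C_A = C_{A0}(1−X) = 3.75×0.582 = 2.183 mol/dm³.
In a CSTR the entire volume is at exit conditions, so r_D = 0.562×2.183^1.5 = 1.812 and r_U = 1.60×2.183^0.5 = 2.364.
Fraction of consumed A going to D: r_D/(r_D+r_U) = 0.4339.
C_D = 0.4339·C_{A0}·X = 0.4339×3.75×0.418 = 0.680 mol/dm³; Y_D = C_D/C_{A0} = 0.181.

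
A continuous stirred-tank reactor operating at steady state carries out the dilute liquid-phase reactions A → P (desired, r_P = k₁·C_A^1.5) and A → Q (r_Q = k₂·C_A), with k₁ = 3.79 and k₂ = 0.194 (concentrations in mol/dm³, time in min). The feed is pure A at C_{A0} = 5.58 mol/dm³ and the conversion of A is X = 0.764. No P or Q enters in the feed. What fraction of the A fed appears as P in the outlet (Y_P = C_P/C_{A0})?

Exit C_A = C_{A0}(1−X) = 5.58×0.236 = 1.317 mol/dm³.
In a CSTR the entire volume is at exit conditions, so r_P = 3.79×1.317^1.5 = 5.727 and r_Q = 0.194×1.317 = 0.2555.
Fraction of consumed A going to P: r_P/(r_P+r_Q) = 0.9573.
C_P = 0.9573·C_{A0}·X = 0.9573×5.58×0.764 = 4.08 mol/dm³; Y_P = C_P/C_{A0} = 0.731.

0.731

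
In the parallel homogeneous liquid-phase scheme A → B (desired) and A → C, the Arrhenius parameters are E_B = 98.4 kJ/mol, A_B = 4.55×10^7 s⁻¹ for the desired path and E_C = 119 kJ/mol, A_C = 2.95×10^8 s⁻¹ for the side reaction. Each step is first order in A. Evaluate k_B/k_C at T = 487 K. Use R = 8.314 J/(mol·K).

25.0

With equal orders, S_{B/C} = k_B/k_C = (A_B/A_C)·exp[(E_C−E_B)/(RT)].
(E_C−E_B)/(RT) = (119−98.4)×10³/(8.314×487) = 20600/4049 = 5.088.
k_B/k_C = (4.55×10^7/2.95×10^8)·exp(5.088) = 0.1542 × 162.0 = 25.0.
Since E_B < E_C, lowering the temperature improves selectivity toward B.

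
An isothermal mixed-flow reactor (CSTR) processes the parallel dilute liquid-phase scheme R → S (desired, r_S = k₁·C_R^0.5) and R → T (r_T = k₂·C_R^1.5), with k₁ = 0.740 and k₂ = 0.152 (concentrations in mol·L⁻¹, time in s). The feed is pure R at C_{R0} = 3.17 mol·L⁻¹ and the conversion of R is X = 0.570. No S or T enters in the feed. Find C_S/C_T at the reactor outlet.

Exit C_R = C_{R0}(1−X) = 3.17×0.430 = 1.363 mol·L⁻¹.
In a CSTR the entire volume is at exit conditions, so r_S = 0.740×1.363^0.5 = 0.8640 and r_T = 0.152×1.363^1.5 = 0.2419.
Overall selectivity = C_S/C_T = r_Sτ/(r_Tτ) = r_S/r_T = 3.57.

3.57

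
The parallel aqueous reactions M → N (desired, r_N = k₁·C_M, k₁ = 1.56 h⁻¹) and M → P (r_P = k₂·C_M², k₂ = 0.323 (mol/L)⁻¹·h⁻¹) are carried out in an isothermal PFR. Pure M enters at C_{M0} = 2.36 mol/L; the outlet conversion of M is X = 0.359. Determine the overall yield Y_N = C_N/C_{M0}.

0.257

C_M = C_{M0}(1−X) = 1.513 mol/L.
Along a PFR/batch, dC_N/dC_M = −r_N/(r_N+r_P) = −k₁/(k₁+k₂·C_M).
Integrating from C_{M0} to C_M: C_N = (1.56/0.323)·ln[(1.56+0.323·2.36)/(1.56+0.323·1.51)] = 4.830·ln(2.322/2.049) = 0.6056 mol/L.
Y_N = C_N/C_{M0} = 0.6056/2.36 = 0.257.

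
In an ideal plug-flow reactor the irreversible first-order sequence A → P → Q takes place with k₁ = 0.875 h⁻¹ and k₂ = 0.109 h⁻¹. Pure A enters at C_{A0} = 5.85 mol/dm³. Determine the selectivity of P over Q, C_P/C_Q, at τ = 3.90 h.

2.75

For first-order series with pure A initially, C_P(τ) = k₁C_{A0}/(k₂−k₁)·(e^(−k₁τ) − e^(−k₂τ)).
e^(−k₁τ) = e^(−0.875×3.90) = e^(−3.413) = 0.03296; e^(−k₂τ) = e^(−0.4251) = 0.6537.
C_P = 0.875×5.85/(0.109−0.875) × (0.03296−0.6537) = (-6.682)×(-0.6207) = 4.148 mol/dm³.
C_A = C_{A0}e^(−k₁τ) = 0.1928 mol/dm³, so C_Q = C_{A0}−C_A−C_P = 1.509 mol/dm³; C_P/C_Q = 2.75.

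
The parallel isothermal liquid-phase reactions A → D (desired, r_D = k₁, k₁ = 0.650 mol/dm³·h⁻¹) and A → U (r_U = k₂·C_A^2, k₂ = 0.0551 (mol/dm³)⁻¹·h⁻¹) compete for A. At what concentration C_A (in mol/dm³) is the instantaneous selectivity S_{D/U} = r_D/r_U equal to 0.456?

S_{D/U} = (k₁/k₂)·C_A^-2 ⇒ C_A = (S·k₂/k₁)^(-0.5).
= (0.456×0.0551/0.650)^(-0.5) = (0.03865)^(-0.5) = 5.09 mol/dm³.

5.09 mol/dm³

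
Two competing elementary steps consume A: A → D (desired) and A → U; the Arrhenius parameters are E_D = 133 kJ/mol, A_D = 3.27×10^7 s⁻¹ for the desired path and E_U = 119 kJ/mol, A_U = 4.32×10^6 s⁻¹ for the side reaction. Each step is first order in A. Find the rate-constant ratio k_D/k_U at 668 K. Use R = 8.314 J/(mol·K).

Since both paths have the same order in A, the concentration cancels and S_{D/U} = k_D/k_U = (A_D/A_U)·exp[(E_U−E_D)/(RT)].
(E_U−E_D)/(RT) = (119−133)×10³/(8.314×668) = -14000/5554 = -2.521.
k_D/k_U = (3.27×10^7/4.32×10^6)·exp(-2.521) = 7.569 × 0.08039 = 0.609.
Since E_D > E_U, raising the temperature improves selectivity toward D.

0.609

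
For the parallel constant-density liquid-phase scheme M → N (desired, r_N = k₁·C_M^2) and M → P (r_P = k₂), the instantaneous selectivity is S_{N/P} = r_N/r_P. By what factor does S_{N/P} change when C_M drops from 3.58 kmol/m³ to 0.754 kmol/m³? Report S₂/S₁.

S_{N/P} = (k₁/k₂)·C_M^2, so S₂/S₁ = (C_{M,2}/C_{M,1})^2.
= (0.754/3.58)^2 = (0.2106)^2 = 0.0444.

0.0444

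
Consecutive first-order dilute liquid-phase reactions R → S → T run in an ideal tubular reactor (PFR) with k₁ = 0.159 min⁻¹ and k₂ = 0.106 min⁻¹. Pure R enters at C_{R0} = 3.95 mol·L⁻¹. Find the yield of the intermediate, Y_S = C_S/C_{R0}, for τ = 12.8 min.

0.380

The intermediate concentration in a first-order A→B→C sequence is C_S = k₁C_{R0}(e^(−k₁τ) − e^(−k₂τ))/(k₂−k₁).
e^(−k₁τ) = e^(−0.159×12.8) = e^(−2.035) = 0.1307; e^(−k₂τ) = e^(−1.357) = 0.2575.
C_S = 0.159×3.95/(0.106−0.159) × (0.1307−0.2575) = (-11.85)×(-0.1268) = 1.503 mol·L⁻¹.
Y_S = C_S/C_{R0} = 1.503/3.95 = 0.380.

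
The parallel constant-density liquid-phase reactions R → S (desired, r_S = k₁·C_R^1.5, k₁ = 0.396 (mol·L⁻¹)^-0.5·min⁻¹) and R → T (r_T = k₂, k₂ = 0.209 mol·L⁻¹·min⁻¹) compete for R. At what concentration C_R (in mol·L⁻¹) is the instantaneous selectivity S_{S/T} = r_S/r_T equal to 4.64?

S_{S/T} = (k₁/k₂)·C_R^1.5 ⇒ C_R = (S·k₂/k₁)^(1/1.5).
= (4.64×0.209/0.396)^(0.6667) = (2.449)^(0.6667) = 1.82 mol·L⁻¹.

1.82 mol·L⁻¹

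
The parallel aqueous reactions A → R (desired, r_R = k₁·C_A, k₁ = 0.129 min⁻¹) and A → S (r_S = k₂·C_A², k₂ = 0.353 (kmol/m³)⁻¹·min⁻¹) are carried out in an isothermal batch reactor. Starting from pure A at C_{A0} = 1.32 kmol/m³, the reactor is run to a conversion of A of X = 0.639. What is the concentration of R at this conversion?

0.254 kmol/m³

C_A = C_{A0}(1−X) = 0.4765 kmol/m³.
Along a PFR/batch, dC_R/dC_A = −r_R/(r_R+r_S) = −k₁/(k₁+k₂·C_A).
Integrating from C_{A0} to C_A: C_R = (0.129/0.353)·ln[(0.129+0.353·1.32)/(0.129+0.353·0.477)] = 0.3654·ln(0.5950/0.2972) = 0.2536 kmol/m³.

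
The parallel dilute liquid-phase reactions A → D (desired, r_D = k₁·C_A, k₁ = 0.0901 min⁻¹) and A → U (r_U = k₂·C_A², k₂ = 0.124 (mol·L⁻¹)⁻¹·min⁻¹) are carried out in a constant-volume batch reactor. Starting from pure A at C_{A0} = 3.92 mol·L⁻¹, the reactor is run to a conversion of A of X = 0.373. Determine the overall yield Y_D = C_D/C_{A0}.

0.0700

C_A = C_{A0}(1−X) = 2.458 mol·L⁻¹.
Along a PFR/batch, dC_D/dC_A = −r_D/(r_D+r_U) = −k₁/(k₁+k₂·C_A).
Integrating from C_{A0} to C_A: C_D = (0.0901/0.124)·ln[(0.0901+0.124·3.92)/(0.0901+0.124·2.46)] = 0.7266·ln(0.5762/0.3949) = 0.2746 mol·L⁻¹.
Y_D = C_D/C_{A0} = 0.2746/3.92 = 0.0700.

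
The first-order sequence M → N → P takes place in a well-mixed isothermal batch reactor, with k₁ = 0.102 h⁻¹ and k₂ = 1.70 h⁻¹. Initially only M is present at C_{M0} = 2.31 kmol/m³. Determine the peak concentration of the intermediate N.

0.116 kmol/m³

For a first-order series the maximum intermediate yield is C_{N,max}/C_{M0} = (k₁/k₂)^[k₂/(k₂−k₁)].
= (0.102/1.70)^(1.70/(1.70−0.102)) = (0.06000)^(1.064) = 0.05014.
C_{N,max} = 0.05014×2.31 = 0.116 kmol/m³.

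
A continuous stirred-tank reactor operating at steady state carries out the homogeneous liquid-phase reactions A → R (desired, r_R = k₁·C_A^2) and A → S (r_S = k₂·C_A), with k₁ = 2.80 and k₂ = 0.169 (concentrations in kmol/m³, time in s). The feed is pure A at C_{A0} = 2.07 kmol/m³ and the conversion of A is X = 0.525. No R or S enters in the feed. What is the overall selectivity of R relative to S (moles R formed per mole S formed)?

Exit C_A = C_{A0}(1−X) = 2.07×0.475 = 0.9832 kmol/m³.
In a CSTR the entire volume is at exit conditions, so r_R = 2.80×0.9832^2 = 2.707 and r_S = 0.169×0.9832 = 0.1662.
Overall selectivity = C_R/C_S = r_Rτ/(r_Sτ) = r_R/r_S = 16.3.

16.3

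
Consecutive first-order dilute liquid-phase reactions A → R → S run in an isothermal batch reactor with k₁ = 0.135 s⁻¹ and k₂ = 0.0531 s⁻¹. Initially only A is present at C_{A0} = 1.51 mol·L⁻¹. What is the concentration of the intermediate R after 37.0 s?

For first-order series with pure A initially, C_R(t) = k₁C_{A0}/(k₂−k₁)·(e^(−k₁t) − e^(−k₂t)).
e^(−k₁t) = e^(−0.135×37.0) = e^(−4.995) = 0.006772; e^(−k₂t) = e^(−1.965) = 0.1402.
C_R = 0.135×1.51/(0.0531−0.135) × (0.006772−0.1402) = (-2.489)×(-0.1334) = 0.3321 mol·L⁻¹.

0.332 mol·L⁻¹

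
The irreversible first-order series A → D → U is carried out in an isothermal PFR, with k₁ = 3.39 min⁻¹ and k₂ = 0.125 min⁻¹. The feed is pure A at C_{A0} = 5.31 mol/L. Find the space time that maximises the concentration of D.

1.01 min

The intermediate peaks when r₁ = r₂, i.e. k₁e^(−k₁τ) = k₂e^(−k₂τ), giving τ_opt = ln(k₂/k₁)/(k₂−k₁).
= ln(0.125/3.39)/(0.125−3.39) = ln(0.03687)/-3.265 = -3.300/-3.265 = 1.01 min.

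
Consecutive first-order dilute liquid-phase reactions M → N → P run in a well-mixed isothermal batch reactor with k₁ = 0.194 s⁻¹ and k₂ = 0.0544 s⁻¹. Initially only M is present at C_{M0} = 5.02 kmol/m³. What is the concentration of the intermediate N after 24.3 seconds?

1.80 kmol/m³

The intermediate concentration in a first-order A→B→C sequence is C_N = k₁C_{M0}(e^(−k₁t) − e^(−k₂t))/(k₂−k₁).
e^(−k₁t) = e^(−0.194×24.3) = e^(−4.714) = 0.008967; e^(−k₂t) = e^(−1.322) = 0.2666.
C_N = 0.194×5.02/(0.0544−0.194) × (0.008967−0.2666) = (-6.976)×(-0.2577) = 1.797 kmol/m³.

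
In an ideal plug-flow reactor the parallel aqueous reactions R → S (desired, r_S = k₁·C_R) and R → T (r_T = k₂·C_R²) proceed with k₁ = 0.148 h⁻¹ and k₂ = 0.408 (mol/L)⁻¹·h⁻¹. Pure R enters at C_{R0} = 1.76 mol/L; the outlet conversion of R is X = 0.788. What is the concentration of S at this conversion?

0.384 mol/L

C_R = C_{R0}(1−X) = 0.3731 mol/L.
Along a PFR/batch, dC_S/dC_R = −r_S/(r_S+r_T) = −k₁/(k₁+k₂·C_R).
Integrating from C_{R0} to C_R: C_S = (0.148/0.408)·ln[(0.148+0.408·1.76)/(0.148+0.408·0.373)] = 0.3627·ln(0.8661/0.3002) = 0.3843 mol/L.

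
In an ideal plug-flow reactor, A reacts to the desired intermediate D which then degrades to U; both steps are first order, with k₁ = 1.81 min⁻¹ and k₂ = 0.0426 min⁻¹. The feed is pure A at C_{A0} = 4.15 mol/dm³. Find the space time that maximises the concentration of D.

2.12 min

For first-order series the maximum of C_D occurs at τ_opt = ln(k₂/k₁)/(k₂−k₁).
= ln(0.0426/1.81)/(0.0426−1.81) = ln(0.02354)/-1.767 = -3.749/-1.767 = 2.12 min.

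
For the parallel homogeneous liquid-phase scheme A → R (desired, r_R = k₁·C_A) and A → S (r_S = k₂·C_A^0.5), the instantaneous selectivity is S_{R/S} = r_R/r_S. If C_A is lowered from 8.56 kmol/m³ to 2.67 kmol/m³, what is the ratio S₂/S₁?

S_{R/S} = (k₁/k₂)·C_A^0.5, so S₂/S₁ = (C_{A,2}/C_{A,1})^0.5.
= (2.67/8.56)^0.5 = (0.3119)^0.5 = 0.558.

0.558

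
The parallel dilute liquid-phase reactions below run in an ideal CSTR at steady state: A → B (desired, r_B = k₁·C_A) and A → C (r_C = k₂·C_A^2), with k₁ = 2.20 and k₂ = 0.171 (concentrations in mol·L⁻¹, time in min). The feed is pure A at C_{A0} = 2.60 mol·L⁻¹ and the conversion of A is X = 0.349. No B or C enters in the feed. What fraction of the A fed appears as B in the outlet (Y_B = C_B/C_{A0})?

Exit C_A = C_{A0}(1−X) = 2.60×0.651 = 1.693 mol·L⁻¹.
In a CSTR the entire volume is at exit conditions, so r_B = 2.20×1.693 = 3.724 and r_C = 0.171×1.693^2 = 0.4899.
Fraction of consumed A going to B: r_B/(r_B+r_C) = 0.8837.
C_B = 0.8837·C_{A0}·X = 0.8837×2.60×0.349 = 0.802 mol·L⁻¹; Y_B = C_B/C_{A0} = 0.308.

0.308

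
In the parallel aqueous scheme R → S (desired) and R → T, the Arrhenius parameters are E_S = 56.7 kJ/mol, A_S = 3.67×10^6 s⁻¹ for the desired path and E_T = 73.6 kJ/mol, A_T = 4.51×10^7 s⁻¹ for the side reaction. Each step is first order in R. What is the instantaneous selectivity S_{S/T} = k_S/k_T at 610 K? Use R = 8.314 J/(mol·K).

k_S/k_T = (A_S/A_T)·exp[−(E_S−E_T)/(RT)] = (A_S/A_T)·exp[(E_T−E_S)/(RT)].
(E_T−E_S)/(RT) = (73.6−56.7)×10³/(8.314×610) = 16900/5072 = 3.332.
k_S/k_T = (3.67×10^6/4.51×10^7)·exp(3.332) = 0.08137 × 28.00 = 2.28.

2.28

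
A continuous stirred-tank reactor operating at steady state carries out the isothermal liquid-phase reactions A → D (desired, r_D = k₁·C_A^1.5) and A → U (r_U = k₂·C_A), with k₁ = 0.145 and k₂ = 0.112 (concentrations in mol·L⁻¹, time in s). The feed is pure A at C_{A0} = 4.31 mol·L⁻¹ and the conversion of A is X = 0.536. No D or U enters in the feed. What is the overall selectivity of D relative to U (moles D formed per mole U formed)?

Exit C_A = C_{A0}(1−X) = 4.31×0.464 = 2.000 mol·L⁻¹.
A CSTR operates uniformly at the exit composition, giving r_D = 0.4101 and r_U = 0.2240 (each k·C_A^n at C_A = 2.000).
Overall selectivity = C_D/C_U = r_Dτ/(r_Uτ) = r_D/r_U = 1.83.

1.83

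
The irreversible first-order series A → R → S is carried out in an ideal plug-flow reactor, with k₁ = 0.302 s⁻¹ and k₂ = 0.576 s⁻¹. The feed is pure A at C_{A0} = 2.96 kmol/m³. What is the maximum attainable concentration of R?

At the optimum, C_{R,max}/C_{A0} = (k₁/k₂)^[k₂/(k₂−k₁)].
= (0.302/0.576)^(0.576/(0.576−0.302)) = (0.5243)^(2.102) = 0.2573.
C_{R,max} = 0.2573×2.96 = 0.762 kmol/m³.

0.762 kmol/m³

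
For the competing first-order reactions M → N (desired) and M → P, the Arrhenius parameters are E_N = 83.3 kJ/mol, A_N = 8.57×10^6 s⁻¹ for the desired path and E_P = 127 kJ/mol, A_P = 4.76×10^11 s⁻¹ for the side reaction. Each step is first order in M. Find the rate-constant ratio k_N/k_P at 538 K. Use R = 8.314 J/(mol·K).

0.315

With equal orders, S_{N/P} = k_N/k_P = (A_N/A_P)·exp[(E_P−E_N)/(RT)].
(E_P−E_N)/(RT) = (127−83.3)×10³/(8.314×538) = 43700/4473 = 9.770.
k_N/k_P = (8.57×10^6/4.76×10^11)·exp(9.770) = 1.800×10^-5 × 17499 = 0.315.
Since E_N < E_P, lowering the temperature improves selectivity toward N.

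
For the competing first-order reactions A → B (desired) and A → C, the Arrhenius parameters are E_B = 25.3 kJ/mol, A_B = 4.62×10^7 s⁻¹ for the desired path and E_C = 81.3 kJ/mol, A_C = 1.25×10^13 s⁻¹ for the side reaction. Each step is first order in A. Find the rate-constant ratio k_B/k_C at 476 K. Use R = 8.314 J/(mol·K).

5.17

Since both paths have the same order in A, the concentration cancels and S_{B/C} = k_B/k_C = (A_B/A_C)·exp[(E_C−E_B)/(RT)].
(E_C−E_B)/(RT) = (81.3−25.3)×10³/(8.314×476) = 56000/3957 = 14.15.
k_B/k_C = (4.62×10^7/1.25×10^13)·exp(14.15) = 3.696×10^-6 × 1.398×10^6 = 5.17.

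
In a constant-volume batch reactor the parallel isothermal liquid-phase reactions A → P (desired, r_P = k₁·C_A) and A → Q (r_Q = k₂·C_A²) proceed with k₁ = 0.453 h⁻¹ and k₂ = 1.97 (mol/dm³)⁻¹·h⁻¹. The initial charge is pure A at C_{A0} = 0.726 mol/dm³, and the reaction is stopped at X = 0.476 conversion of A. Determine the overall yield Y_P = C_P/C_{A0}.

0.142

C_A = C_{A0}(1−X) = 0.3804 mol/dm³.
Along a PFR/batch, dC_P/dC_A = −r_P/(r_P+r_Q) = −k₁/(k₁+k₂·C_A).
Integrating from C_{A0} to C_A: C_P = (0.453/1.97)·ln[(0.453+1.97·0.726)/(0.453+1.97·0.380)] = 0.2299·ln(1.883/1.202) = 0.1032 mol/dm³.
Y_P = C_P/C_{A0} = 0.1032/0.726 = 0.142.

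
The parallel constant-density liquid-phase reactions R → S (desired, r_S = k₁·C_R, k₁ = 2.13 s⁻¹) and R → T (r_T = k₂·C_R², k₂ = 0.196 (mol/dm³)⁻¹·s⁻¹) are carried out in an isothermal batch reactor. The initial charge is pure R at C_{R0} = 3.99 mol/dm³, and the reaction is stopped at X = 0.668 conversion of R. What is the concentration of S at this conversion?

C_R = C_{R0}(1−X) = 1.325 mol/dm³.
Along a PFR/batch, dC_S/dC_R = −r_S/(r_S+r_T) = −k₁/(k₁+k₂·C_R).
Integrating from C_{R0} to C_R: C_S = (2.13/0.196)·ln[(2.13+0.196·3.99)/(2.13+0.196·1.32)] = 10.87·ln(2.912/2.390) = 2.149 mol/dm³.

2.15 mol/dm³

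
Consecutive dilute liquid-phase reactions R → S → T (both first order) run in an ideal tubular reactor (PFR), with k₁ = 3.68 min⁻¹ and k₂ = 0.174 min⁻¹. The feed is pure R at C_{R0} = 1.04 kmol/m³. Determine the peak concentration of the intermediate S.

For a first-order series the maximum intermediate yield is C_{S,max}/C_{R0} = (k₁/k₂)^[k₂/(k₂−k₁)].
= (3.68/0.174)^(0.174/(0.174−3.68)) = (21.15)^(-0.04963) = 0.8595.
C_{S,max} = 0.8595×1.04 = 0.894 kmol/m³.

0.894 kmol/m³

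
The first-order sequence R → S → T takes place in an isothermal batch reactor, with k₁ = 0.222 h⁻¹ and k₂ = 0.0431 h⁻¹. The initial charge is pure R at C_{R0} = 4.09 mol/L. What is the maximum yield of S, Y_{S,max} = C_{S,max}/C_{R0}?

For a first-order series the maximum intermediate yield is C_{S,max}/C_{R0} = (k₁/k₂)^[k₂/(k₂−k₁)].
= (0.222/0.0431)^(0.0431/(0.0431−0.222)) = (5.151)^(-0.2409) = 0.6737.

0.674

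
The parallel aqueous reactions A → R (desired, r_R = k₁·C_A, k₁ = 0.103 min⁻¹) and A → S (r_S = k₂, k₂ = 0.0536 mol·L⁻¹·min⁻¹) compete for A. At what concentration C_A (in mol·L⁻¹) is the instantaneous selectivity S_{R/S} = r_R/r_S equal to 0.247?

0.129 mol·L⁻¹

S_{R/S} = (k₁/k₂)·C_A ⇒ C_A = S·k₂/k₁.
= 0.247×0.0536/0.103 = 0.129 mol·L⁻¹.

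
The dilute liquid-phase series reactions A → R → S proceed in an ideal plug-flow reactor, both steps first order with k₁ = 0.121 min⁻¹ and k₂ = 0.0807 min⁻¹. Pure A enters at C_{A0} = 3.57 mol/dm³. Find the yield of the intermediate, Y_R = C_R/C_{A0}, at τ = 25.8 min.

0.242

The intermediate concentration in a first-order A→B→C sequence is C_R = k₁C_{A0}(e^(−k₁τ) − e^(−k₂τ))/(k₂−k₁).
e^(−k₁τ) = e^(−0.121×25.8) = e^(−3.122) = 0.04408; e^(−k₂τ) = e^(−2.082) = 0.1247.
C_R = 0.121×3.57/(0.0807−0.121) × (0.04408−0.1247) = (-10.72)×(-0.08060) = 0.8639 mol/dm³.
Y_R = C_R/C_{A0} = 0.8639/3.57 = 0.242.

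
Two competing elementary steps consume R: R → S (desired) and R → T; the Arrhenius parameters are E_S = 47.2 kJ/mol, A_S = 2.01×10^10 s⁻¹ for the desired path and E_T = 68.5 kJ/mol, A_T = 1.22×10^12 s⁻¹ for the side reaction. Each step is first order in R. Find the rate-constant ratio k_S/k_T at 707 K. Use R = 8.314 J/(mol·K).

0.617

k_S/k_T = (A_S/A_T)·exp[−(E_S−E_T)/(RT)] = (A_S/A_T)·exp[(E_T−E_S)/(RT)].
(E_T−E_S)/(RT) = (68.5−47.2)×10³/(8.314×707) = 21300/5878 = 3.624.
k_S/k_T = (2.01×10^10/1.22×10^12)·exp(3.624) = 0.01648 × 37.48 = 0.617.
Since E_S < E_T, lowering the temperature improves selectivity toward S.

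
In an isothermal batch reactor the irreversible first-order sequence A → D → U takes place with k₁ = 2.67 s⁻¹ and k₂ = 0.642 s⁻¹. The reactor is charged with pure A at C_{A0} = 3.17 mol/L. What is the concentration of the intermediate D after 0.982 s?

1.92 mol/L

The intermediate concentration in a first-order A→B→C sequence is C_D = k₁C_{A0}(e^(−k₁t) − e^(−k₂t))/(k₂−k₁).
e^(−k₁t) = e^(−2.67×0.982) = e^(−2.622) = 0.07266; e^(−k₂t) = e^(−0.6304) = 0.5324.
C_D = 2.67×3.17/(0.642−2.67) × (0.07266−0.5324) = (-4.174)×(-0.4597) = 1.919 mol/L.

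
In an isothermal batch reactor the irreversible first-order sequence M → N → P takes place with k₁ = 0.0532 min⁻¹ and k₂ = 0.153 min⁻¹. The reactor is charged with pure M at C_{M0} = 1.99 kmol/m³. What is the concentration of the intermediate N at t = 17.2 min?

0.349 kmol/m³

For first-order series with pure M initially, C_N(t) = k₁C_{M0}/(k₂−k₁)·(e^(−k₁t) − e^(−k₂t)).
e^(−k₁t) = e^(−0.0532×17.2) = e^(−0.9150) = 0.4005; e^(−k₂t) = e^(−2.632) = 0.07196.
C_N = 0.0532×1.99/(0.153−0.0532) × (0.4005−0.07196) = 1.061×0.3285 = 0.3485 kmol/m³.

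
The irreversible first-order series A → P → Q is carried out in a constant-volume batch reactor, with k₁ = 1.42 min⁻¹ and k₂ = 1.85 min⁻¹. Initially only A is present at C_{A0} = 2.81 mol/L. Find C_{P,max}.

0.900 mol/L

For a first-order series the maximum intermediate yield is C_{P,max}/C_{A0} = (k₁/k₂)^[k₂/(k₂−k₁)].
= (1.42/1.85)^(1.85/(1.85−1.42)) = (0.7676)^(4.302) = 0.3204.
C_{P,max} = 0.3204×2.81 = 0.900 mol/L.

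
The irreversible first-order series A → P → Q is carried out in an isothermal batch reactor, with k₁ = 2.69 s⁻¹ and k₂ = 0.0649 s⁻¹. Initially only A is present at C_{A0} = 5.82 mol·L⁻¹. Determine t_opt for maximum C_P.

1.42 s

Setting dC_P/dt = 0 gives t_opt = ln(k₂/k₁)/(k₂−k₁).
= ln(0.0649/2.69)/(0.0649−2.69) = ln(0.02413)/-2.625 = -3.724/-2.625 = 1.42 s.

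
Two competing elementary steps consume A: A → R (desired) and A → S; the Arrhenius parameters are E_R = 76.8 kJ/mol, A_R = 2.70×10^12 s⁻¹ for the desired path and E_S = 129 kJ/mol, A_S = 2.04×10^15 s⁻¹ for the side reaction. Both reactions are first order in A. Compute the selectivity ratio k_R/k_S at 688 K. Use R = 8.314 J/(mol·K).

12.2

k_R/k_S = (A_R/A_S)·exp[−(E_R−E_S)/(RT)] = (A_R/A_S)·exp[(E_S−E_R)/(RT)].
(E_S−E_R)/(RT) = (129−76.8)×10³/(8.314×688) = 52200/5720 = 9.126.
k_R/k_S = (2.70×10^12/2.04×10^15)·exp(9.126) = 0.001324 × 9190 = 12.2.
Since E_R < E_S, lowering the temperature improves selectivity toward R.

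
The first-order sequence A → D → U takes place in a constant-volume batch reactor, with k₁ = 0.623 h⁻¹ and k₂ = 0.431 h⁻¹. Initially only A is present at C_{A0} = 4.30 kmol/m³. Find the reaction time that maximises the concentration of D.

For first-order series the maximum of C_D occurs at t_opt = ln(k₂/k₁)/(k₂−k₁).
= ln(0.431/0.623)/(0.431−0.623) = ln(0.6918)/-0.1920 = -0.3684/-0.1920 = 1.92 h.

1.92 h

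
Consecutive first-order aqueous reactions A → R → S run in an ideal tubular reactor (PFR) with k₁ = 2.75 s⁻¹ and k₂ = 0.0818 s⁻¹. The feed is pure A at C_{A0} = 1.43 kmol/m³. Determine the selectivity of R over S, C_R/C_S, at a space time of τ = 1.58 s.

9.42

Solving the coupled first-order balances gives C_R(τ) = [k₁/(k₂−k₁)]·C_{A0}·(e^(−k₁τ) − e^(−k₂τ)).
e^(−k₁τ) = e^(−2.75×1.58) = e^(−4.345) = 0.01297; e^(−k₂τ) = e^(−0.1292) = 0.8788.
C_R = 2.75×1.43/(0.0818−2.75) × (0.01297−0.8788) = (-1.474)×(-0.8658) = 1.276 kmol/m³.
C_A = C_{A0}e^(−k₁τ) = 0.01855 kmol/m³, so C_S = C_{A0}−C_A−C_R = 0.1354 kmol/m³; C_R/C_S = 9.42.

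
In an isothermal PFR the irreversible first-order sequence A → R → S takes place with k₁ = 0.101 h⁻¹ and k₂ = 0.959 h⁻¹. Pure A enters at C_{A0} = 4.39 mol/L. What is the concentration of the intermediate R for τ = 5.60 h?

The intermediate concentration in a first-order A→B→C sequence is C_R = k₁C_{A0}(e^(−k₁τ) − e^(−k₂τ))/(k₂−k₁).
e^(−k₁τ) = e^(−0.101×5.60) = e^(−0.5656) = 0.5680; e^(−k₂τ) = e^(−5.370) = 0.004652.
C_R = 0.101×4.39/(0.959−0.101) × (0.5680−0.004652) = 0.5168×0.5634 = 0.2911 mol/L.

0.291 mol/L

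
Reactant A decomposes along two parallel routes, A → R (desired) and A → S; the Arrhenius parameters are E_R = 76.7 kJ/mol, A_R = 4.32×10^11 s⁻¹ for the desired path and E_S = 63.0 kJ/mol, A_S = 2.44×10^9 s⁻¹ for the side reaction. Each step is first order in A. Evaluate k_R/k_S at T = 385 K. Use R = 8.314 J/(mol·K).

2.45

k_R/k_S = (A_R/A_S)·exp[−(E_R−E_S)/(RT)] = (A_R/A_S)·exp[(E_S−E_R)/(RT)].
(E_S−E_R)/(RT) = (63.0−76.7)×10³/(8.314×385) = -13700/3201 = -4.280.
k_R/k_S = (4.32×10^11/2.44×10^9)·exp(-4.280) = 177.0 × 0.01384 = 2.45.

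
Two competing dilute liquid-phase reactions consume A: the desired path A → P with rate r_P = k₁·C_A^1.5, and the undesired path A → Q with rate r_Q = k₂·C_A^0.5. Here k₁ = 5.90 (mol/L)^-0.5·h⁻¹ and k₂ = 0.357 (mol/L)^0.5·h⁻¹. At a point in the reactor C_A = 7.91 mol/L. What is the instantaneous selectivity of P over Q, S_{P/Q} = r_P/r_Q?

131

S_{P/Q} = r_P/r_Q = (k₁·C_A^1.5)/(k₂·C_A^0.5) = (k₁/k₂)·C_A.
= (5.90×7.910^1.5) / (0.357×7.910^0.5) = 131.3/1.004 = 131.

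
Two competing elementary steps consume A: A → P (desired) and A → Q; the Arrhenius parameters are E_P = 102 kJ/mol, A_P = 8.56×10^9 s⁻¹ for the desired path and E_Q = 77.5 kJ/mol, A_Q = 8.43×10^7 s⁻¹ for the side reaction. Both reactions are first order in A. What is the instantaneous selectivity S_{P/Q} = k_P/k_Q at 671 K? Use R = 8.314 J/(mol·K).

1.26

Since both paths have the same order in A, the concentration cancels and S_{P/Q} = k_P/k_Q = (A_P/A_Q)·exp[(E_Q−E_P)/(RT)].
(E_Q−E_P)/(RT) = (77.5−102)×10³/(8.314×671) = -24500/5579 = -4.392.
k_P/k_Q = (8.56×10^9/8.43×10^7)·exp(-4.392) = 101.5 × 0.01238 = 1.26.
Since E_P > E_Q, raising the temperature improves selectivity toward P.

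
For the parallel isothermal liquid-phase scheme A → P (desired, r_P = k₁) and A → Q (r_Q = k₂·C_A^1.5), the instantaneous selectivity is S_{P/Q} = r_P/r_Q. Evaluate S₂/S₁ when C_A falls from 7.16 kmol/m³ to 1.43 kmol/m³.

S_{P/Q} = (k₁/k₂)·C_A^-1.5, so S₂/S₁ = (C_{A,2}/C_{A,1})^-1.5.
= (1.43/7.16)^(-1.5) = (0.1997)^(-1.5) = 11.2.
Selectivity toward P rises as C_A falls — low-concentration operation is favoured.

11.2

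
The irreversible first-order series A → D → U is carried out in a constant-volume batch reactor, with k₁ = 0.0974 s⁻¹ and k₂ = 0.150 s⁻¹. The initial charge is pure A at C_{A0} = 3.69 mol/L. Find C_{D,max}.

For a first-order series the maximum intermediate yield is C_{D,max}/C_{A0} = (k₁/k₂)^[k₂/(k₂−k₁)].
= (0.0974/0.150)^(0.150/(0.150−0.0974)) = (0.6493)^(2.852) = 0.2919.
C_{D,max} = 0.2919×3.69 = 1.08 mol/L.

1.08 mol/L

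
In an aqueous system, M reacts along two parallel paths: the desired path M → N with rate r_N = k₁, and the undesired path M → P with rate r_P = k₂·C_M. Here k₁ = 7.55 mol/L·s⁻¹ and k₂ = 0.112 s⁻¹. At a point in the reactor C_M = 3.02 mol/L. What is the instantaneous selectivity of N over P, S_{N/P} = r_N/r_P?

22.3

S_{N/P} = r_N/r_P = (k₁)/(k₂·C_M) = (k₁/k₂)·C_M⁻¹.
= (7.55) / (0.112×3.020) = 7.550/0.3382 = 22.3.
The undesired path is higher order in M, so low C_M (CSTR or dilute feed) favours N.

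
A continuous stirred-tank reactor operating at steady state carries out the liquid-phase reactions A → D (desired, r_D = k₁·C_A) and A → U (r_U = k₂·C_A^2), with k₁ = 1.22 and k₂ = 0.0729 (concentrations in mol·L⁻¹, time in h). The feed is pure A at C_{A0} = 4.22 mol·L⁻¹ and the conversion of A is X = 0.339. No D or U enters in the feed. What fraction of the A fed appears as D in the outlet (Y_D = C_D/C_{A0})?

Exit C_A = C_{A0}(1−X) = 4.22×0.661 = 2.789 mol·L⁻¹.
In a CSTR the entire volume is at exit conditions, so r_D = 1.22×2.789 = 3.403 and r_U = 0.0729×2.789^2 = 0.5672.
Fraction of consumed A going to D: r_D/(r_D+r_U) = 0.8571.
C_D = 0.8571·C_{A0}·X = 0.8571×4.22×0.339 = 1.23 mol·L⁻¹; Y_D = C_D/C_{A0} = 0.291.

0.291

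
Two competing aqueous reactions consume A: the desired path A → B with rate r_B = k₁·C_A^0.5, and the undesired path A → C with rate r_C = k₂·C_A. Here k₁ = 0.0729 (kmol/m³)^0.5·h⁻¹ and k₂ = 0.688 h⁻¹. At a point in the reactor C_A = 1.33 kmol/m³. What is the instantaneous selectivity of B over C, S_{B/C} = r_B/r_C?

S_{B/C} = r_B/r_C = (k₁·C_A^0.5)/(k₂·C_A) = (k₁/k₂)·C_A^-0.5.
= (0.0729×1.330^0.5) / (0.688×1.330) = 0.08407/0.9150 = 0.0919.
The undesired path is higher order in A, so low C_A (CSTR or dilute feed) favours B.

0.0919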